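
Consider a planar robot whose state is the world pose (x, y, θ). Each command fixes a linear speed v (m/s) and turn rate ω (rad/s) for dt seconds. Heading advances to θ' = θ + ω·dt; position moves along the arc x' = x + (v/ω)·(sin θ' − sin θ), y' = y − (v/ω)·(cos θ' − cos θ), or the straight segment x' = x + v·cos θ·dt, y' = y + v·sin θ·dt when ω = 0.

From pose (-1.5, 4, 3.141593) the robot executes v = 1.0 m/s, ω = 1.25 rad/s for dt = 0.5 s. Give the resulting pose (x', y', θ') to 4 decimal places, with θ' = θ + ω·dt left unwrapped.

(-1.9681, 3.8488, 3.7666)

θ' = 3.1416 + 1.25·0.5 = 3.7666
R = v/ω = 1.0/1.25 = 0.8000
x' = -1.5 + 0.8000·(sin 3.7666 − sin 3.1416) = -1.9681
y' = 4 − 0.8000·(cos 3.7666 − cos 3.1416) = 3.8488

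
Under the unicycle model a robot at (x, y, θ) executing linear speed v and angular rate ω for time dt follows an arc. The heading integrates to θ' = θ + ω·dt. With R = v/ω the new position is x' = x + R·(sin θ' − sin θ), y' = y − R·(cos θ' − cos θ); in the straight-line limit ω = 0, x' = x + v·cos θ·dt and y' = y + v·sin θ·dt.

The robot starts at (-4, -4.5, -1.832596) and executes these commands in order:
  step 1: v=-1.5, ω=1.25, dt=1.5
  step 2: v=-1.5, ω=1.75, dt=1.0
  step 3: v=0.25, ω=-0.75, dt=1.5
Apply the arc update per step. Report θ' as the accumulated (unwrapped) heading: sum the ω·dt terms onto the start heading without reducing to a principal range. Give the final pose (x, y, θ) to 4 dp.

(-5.8910, -3.7002, 0.6674)

step 1: θ'=0.0424 (R=-1.2000) → pose (-5.2100, -2.9905, 0.0424)
step 2: θ'=1.7924 (R=-0.8571) → pose (-6.0098, -4.0353, 1.7924)
step 3: θ'=0.6674 (R=-0.3333) → pose (-5.8910, -3.7002, 0.6674)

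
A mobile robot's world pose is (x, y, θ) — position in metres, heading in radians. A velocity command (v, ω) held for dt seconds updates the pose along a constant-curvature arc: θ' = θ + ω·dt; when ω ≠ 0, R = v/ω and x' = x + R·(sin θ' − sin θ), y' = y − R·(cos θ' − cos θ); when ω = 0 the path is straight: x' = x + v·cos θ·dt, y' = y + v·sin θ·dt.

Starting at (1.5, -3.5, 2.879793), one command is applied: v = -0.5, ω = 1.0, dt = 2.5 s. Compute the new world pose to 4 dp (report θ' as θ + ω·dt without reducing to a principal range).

(2.0221, -2.7076, 5.3798)

θ' = 2.8798 + 1.0·2.5 = 5.3798
R = v/ω = -0.5/1.0 = -0.5000
x' = 1.5 + -0.5000·(sin 5.3798 − sin 2.8798) = 2.0221
y' = -3.5 − -0.5000·(cos 5.3798 − cos 2.8798) = -2.7076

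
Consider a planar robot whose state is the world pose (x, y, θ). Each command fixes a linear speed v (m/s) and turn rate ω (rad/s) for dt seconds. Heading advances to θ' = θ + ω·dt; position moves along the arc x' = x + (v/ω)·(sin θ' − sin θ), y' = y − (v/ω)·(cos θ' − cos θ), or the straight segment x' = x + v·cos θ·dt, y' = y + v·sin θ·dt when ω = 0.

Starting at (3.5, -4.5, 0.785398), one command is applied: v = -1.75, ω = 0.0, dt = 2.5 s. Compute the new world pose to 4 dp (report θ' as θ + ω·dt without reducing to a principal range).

θ' = 0.7854 + 0.0·2.5 = 0.7854
ω = 0 → straight: x' = 3.5 + -1.75·cos(0.7854)·2.5 = 0.4064
y' = -4.5 + -1.75·sin(0.7854)·2.5 = -7.5936

(0.4064, -7.5936, 0.7854)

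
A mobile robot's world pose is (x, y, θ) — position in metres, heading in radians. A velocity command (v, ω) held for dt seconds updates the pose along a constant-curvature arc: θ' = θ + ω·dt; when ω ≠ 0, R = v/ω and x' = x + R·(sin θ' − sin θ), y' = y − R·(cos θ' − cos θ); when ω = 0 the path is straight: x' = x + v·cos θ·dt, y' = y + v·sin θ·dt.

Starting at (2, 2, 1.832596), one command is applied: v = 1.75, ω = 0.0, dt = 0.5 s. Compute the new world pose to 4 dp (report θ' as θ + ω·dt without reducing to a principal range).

θ' = 1.8326 + 0.0·0.5 = 1.8326
ω = 0 → straight: x' = 2 + 1.75·cos(1.8326)·0.5 = 1.7735
y' = 2 + 1.75·sin(1.8326)·0.5 = 2.8452

(1.7735, 2.8452, 1.8326)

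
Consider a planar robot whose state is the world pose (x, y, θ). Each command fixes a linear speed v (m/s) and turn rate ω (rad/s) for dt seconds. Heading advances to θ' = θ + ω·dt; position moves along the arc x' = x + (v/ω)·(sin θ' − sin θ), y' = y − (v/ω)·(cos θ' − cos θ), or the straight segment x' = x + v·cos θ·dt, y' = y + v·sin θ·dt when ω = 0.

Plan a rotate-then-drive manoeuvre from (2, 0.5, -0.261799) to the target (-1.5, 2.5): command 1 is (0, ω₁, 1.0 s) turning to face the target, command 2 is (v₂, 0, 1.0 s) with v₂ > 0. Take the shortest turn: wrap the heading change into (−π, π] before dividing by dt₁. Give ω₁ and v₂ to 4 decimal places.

heading to target = atan2(2.5−0.5, -1.5−2) = 2.6224
Δθ = wrap(2.6224 − -0.2618) = 2.8842; ω₁ = Δθ/dt₁ = 2.8842
distance = √((-1.5−2)² + (2.5−0.5)²) = 4.0311; v₂ = distance/dt₂ = 4.0311

ω₁ = 2.8842, v₂ = 4.0311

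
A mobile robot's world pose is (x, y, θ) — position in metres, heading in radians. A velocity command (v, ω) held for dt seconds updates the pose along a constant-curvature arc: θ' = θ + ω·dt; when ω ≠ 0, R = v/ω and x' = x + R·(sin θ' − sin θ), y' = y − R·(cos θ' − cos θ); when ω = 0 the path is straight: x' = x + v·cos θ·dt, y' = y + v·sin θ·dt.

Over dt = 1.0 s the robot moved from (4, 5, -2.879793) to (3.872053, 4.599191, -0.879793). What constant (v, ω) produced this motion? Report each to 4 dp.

v = 0.5000, ω = 2.0000

Δθ = -0.879793 − -2.879793 = 2.000000
ω = Δθ/dt = 2.000000/1.0 = 2.0000
R = −Δy/(cos θ' − cos θ) = 0.2500
v = R·ω = 0.2500·2.0000 = 0.5000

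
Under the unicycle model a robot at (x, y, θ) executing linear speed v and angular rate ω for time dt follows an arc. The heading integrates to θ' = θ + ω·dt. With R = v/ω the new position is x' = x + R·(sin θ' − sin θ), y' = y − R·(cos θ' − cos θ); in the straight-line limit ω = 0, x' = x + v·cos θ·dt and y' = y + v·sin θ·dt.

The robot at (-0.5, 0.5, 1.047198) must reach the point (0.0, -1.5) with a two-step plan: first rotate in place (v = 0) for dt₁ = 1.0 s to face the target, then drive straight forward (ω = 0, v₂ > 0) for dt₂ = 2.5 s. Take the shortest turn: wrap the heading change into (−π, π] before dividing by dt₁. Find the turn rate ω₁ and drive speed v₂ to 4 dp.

ω₁ = -2.3730, v₂ = 0.8246

heading to target = atan2(-1.5−0.5, 0−-0.5) = -1.3258
Δθ = wrap(-1.3258 − 1.0472) = -2.3730; ω₁ = Δθ/dt₁ = -2.3730
distance = √((0−-0.5)² + (-1.5−0.5)²) = 2.0616; v₂ = distance/dt₂ = 0.8246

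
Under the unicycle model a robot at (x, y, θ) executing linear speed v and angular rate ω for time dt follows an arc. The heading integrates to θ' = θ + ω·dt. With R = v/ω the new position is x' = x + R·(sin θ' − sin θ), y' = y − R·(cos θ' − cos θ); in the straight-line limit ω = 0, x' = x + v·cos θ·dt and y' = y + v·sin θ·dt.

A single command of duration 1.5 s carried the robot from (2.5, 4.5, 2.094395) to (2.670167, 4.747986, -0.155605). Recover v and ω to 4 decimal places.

Δθ = -0.155605 − 2.094395 = -2.250000
ω = Δθ/dt = -2.250000/1.5 = -1.5000
R = −Δy/(cos θ' − cos θ) = -0.1667
v = R·ω = -0.1667·-1.5000 = 0.2500

v = 0.2500, ω = -1.5000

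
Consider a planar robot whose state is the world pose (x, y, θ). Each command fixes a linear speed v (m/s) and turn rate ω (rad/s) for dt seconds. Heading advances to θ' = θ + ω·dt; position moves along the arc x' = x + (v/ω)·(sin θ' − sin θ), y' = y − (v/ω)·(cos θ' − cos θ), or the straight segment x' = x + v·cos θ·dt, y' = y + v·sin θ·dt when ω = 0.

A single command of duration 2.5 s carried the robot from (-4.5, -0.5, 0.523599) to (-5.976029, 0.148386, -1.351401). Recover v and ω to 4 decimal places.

v = -0.7500, ω = -0.7500

Δθ = -1.351401 − 0.523599 = -1.875000
ω = Δθ/dt = -1.875000/2.5 = -0.7500
R = Δx/(sin θ' − sin θ) = 1.0000
v = R·ω = 1.0000·-0.7500 = -0.7500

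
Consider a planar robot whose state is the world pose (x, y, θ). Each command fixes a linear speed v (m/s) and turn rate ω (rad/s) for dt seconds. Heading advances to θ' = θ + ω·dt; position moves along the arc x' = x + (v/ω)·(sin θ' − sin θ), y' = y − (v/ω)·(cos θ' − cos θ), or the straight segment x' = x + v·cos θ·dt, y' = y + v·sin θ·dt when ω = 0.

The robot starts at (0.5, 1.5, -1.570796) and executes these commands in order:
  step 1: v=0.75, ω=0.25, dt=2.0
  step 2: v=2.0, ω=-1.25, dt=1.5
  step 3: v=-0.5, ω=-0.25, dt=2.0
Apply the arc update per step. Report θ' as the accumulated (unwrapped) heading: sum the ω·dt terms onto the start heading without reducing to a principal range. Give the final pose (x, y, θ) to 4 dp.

(0.7626, -2.3284, -3.4458)

step 1: θ'=-1.0708 (R=3.0000) → pose (0.8673, 0.0617, -1.0708)
step 2: θ'=-2.9458 (R=-1.6000) → pose (-0.2256, -2.2748, -2.9458)
step 3: θ'=-3.4458 (R=2.0000) → pose (0.7626, -2.3284, -3.4458)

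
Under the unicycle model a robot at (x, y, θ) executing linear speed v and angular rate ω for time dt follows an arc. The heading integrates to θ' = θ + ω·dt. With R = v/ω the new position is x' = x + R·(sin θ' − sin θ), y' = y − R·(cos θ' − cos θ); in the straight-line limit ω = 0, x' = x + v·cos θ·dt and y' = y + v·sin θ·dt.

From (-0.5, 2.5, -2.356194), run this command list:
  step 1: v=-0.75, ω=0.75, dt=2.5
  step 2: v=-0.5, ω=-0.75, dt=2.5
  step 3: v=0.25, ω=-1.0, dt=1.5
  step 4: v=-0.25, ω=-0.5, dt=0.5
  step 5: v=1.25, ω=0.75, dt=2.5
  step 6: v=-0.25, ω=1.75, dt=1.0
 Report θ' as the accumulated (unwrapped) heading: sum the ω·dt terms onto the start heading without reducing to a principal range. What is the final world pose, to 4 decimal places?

(-3.8971, 5.3381, -0.4812)

step 1: θ'=-0.4812 (R=-1.0000) → pose (-0.7443, 4.0935, -0.4812)
step 2: θ'=-2.3562 (R=0.6667) → pose (-0.9071, 5.1559, -2.3562)
step 3: θ'=-3.8562 (R=-0.2500) → pose (-1.2477, 5.1439, -3.8562)
step 4: θ'=-4.1062 (R=0.5000) → pose (-1.1645, 5.0510, -4.1062)
step 5: θ'=-2.2312 (R=1.6667) → pose (-3.8504, 5.1239, -2.2312)
step 6: θ'=-0.4812 (R=-0.1429) → pose (-3.8971, 5.3381, -0.4812)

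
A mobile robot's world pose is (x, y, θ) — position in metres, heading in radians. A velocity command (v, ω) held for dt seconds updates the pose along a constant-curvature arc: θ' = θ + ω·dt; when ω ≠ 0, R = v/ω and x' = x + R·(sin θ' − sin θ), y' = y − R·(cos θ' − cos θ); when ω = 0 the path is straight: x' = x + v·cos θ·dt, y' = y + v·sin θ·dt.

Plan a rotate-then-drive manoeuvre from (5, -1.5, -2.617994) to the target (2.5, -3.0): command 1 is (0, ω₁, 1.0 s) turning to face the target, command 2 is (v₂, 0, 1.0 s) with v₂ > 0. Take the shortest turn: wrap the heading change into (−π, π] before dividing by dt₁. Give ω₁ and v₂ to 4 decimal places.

heading to target = atan2(-3−-1.5, 2.5−5) = -2.6012
Δθ = wrap(-2.6012 − -2.6180) = 0.0168; ω₁ = Δθ/dt₁ = 0.0168
distance = √((2.5−5)² + (-3−-1.5)²) = 2.9155; v₂ = distance/dt₂ = 2.9155

ω₁ = 0.0168, v₂ = 2.9155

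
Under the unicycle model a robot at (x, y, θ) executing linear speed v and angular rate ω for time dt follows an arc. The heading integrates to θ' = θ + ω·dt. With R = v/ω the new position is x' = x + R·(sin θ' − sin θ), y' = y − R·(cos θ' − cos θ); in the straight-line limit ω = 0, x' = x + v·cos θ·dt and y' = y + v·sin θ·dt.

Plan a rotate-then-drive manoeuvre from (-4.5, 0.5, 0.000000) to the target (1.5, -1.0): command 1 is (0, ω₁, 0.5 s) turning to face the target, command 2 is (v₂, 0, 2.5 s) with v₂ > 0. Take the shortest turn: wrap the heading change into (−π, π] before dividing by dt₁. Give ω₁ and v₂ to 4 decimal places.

ω₁ = -0.4900, v₂ = 2.4739

heading to target = atan2(-1−0.5, 1.5−-4.5) = -0.2450
Δθ = wrap(-0.2450 − 0.0000) = -0.2450; ω₁ = Δθ/dt₁ = -0.4900
distance = √((1.5−-4.5)² + (-1−0.5)²) = 6.1847; v₂ = distance/dt₂ = 2.4739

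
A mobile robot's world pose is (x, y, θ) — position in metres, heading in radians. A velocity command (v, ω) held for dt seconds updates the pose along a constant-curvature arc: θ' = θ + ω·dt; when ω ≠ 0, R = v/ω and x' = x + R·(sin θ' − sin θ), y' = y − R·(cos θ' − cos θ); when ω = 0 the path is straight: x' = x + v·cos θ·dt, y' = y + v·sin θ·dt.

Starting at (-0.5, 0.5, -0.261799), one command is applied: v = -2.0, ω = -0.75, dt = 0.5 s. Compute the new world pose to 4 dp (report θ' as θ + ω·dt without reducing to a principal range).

θ' = -0.2618 + -0.75·0.5 = -0.6368
R = v/ω = -2.0/-0.75 = 2.6667
x' = -0.5 + 2.6667·(sin -0.6368 − sin -0.2618) = -1.3955
y' = 0.5 − 2.6667·(cos -0.6368 − cos -0.2618) = 0.9318

(-1.3955, 0.9318, -0.6368)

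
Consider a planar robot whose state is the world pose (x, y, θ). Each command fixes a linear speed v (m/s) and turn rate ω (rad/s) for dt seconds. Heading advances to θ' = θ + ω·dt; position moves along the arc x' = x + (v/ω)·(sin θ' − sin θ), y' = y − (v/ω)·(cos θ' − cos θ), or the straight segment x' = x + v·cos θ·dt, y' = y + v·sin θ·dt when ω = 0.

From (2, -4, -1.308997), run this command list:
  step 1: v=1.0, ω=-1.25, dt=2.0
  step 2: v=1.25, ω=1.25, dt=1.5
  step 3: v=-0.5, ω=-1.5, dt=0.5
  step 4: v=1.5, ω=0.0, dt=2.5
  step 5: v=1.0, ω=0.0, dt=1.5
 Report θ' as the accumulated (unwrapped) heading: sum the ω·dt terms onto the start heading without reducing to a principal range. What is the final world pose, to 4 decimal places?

(-5.3672, -7.4044, -2.6840)

step 1: θ'=-3.8090 (R=-0.8000) → pose (0.7321, -4.8354, -3.8090)
step 2: θ'=-1.9340 (R=1.0000) → pose (-0.8216, -5.2656, -1.9340)
step 3: θ'=-2.6840 (R=0.3333) → pose (-0.6573, -5.0849, -2.6840)
step 4: θ'=-2.6840 (straight) → pose (-4.0215, -6.7417, -2.6840)
step 5: θ'=-2.6840 (straight) → pose (-5.3672, -7.4044, -2.6840)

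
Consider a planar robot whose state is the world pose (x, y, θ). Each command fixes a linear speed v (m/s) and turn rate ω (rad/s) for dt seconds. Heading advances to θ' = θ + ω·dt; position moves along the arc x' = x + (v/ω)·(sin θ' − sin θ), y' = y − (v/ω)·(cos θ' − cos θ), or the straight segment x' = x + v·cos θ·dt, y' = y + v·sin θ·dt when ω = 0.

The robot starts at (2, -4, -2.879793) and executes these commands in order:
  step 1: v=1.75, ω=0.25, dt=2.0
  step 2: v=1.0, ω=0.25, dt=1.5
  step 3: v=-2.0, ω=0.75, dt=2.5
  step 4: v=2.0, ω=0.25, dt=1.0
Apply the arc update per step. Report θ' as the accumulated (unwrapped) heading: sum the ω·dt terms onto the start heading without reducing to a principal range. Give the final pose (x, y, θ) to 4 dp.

step 1: θ'=-2.3798 (R=7.0000) → pose (-1.0198, -5.6963, -2.3798)
step 2: θ'=-2.0048 (R=4.0000) → pose (-1.8881, -6.9087, -2.0048)
step 3: θ'=-0.1298 (R=-2.6667) → pose (-3.9624, -3.1431, -0.1298)
step 4: θ'=0.1202 (R=8.0000) → pose (-1.9676, -3.1527, 0.1202)

(-1.9676, -3.1527, 0.1202)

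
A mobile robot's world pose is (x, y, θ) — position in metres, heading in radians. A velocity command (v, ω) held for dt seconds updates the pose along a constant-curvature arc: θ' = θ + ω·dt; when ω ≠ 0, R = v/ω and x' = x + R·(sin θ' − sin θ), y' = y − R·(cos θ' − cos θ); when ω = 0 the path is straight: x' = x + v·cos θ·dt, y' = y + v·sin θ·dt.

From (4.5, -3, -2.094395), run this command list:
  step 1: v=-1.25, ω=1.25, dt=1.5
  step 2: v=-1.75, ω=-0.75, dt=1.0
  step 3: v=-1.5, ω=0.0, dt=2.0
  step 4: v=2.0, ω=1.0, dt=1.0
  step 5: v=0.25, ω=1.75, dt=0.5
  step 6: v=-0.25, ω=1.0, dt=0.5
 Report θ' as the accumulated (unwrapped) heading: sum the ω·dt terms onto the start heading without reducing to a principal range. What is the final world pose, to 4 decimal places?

step 1: θ'=-0.2194 (R=-1.0000) → pose (3.8516, -1.5240, -0.2194)
step 2: θ'=-0.9694 (R=2.3333) → pose (2.4355, -0.5668, -0.9694)
step 3: θ'=-0.9694 (straight) → pose (0.7381, 1.9069, -0.9694)
step 4: θ'=0.0306 (R=2.0000) → pose (2.4484, 1.0394, 0.0306)
step 5: θ'=0.9056 (R=0.1429) → pose (2.5564, 1.0940, 0.9056)
step 6: θ'=1.4056 (R=-0.2500) → pose (2.5065, 0.9808, 1.4056)

(2.5065, 0.9808, 1.4056)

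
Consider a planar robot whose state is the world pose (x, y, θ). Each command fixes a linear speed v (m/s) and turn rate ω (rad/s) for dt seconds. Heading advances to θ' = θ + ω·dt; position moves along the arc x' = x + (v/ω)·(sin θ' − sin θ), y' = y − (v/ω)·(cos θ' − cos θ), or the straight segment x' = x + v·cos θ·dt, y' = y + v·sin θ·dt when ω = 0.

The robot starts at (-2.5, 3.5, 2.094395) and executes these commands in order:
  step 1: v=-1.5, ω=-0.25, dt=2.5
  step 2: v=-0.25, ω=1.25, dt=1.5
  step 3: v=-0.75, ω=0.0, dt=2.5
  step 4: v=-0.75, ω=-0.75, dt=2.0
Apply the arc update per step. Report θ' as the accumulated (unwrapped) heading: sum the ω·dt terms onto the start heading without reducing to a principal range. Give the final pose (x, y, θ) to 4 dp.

(1.5131, -0.6552, 1.8444)

step 1: θ'=1.4694 (R=6.0000) → pose (-1.7270, -0.1074, 1.4694)
step 2: θ'=3.3444 (R=-0.2000) → pose (-1.4877, -0.3235, 3.3444)
step 3: θ'=3.3444 (straight) → pose (0.3489, 0.0541, 3.3444)
step 4: θ'=1.8444 (R=1.0000) → pose (1.5131, -0.6552, 1.8444)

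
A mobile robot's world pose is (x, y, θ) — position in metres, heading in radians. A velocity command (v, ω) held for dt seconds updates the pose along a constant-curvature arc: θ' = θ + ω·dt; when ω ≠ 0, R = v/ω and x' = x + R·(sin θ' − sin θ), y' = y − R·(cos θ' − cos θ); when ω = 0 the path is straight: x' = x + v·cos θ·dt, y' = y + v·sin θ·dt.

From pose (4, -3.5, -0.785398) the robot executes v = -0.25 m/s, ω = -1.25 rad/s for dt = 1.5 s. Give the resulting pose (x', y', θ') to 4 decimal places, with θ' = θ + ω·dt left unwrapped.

(4.0489, -3.1813, -2.6604)

θ' = -0.7854 + -1.25·1.5 = -2.6604
R = v/ω = -0.25/-1.25 = 0.2000
x' = 4 + 0.2000·(sin -2.6604 − sin -0.7854) = 4.0489
y' = -3.5 − 0.2000·(cos -2.6604 − cos -0.7854) = -3.1813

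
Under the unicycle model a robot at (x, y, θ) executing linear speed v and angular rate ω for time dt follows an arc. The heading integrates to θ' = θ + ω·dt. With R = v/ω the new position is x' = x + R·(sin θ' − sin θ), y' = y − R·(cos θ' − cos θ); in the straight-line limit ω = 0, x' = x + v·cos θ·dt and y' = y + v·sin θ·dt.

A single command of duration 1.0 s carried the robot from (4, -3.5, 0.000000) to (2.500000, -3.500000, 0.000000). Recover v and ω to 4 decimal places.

v = -1.5000, ω = 0.0000

Δθ = 0.000000 − 0.000000 = 0.000000
ω = Δθ/dt = 0.000000/1.0 = 0.0000
ω = 0 → v = (Δx·cos θ + Δy·sin θ)/dt = -1.5000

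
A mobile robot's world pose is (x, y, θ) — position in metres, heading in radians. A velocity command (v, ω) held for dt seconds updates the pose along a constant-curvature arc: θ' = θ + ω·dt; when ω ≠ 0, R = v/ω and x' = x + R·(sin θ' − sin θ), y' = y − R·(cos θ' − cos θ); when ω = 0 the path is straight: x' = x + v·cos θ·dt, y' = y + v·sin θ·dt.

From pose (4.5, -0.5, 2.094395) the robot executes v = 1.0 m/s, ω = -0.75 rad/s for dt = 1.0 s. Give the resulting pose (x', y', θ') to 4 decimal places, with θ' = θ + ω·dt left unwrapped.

(4.3554, 0.4660, 1.3444)

θ' = 2.0944 + -0.75·1.0 = 1.3444
R = v/ω = 1.0/-0.75 = -1.3333
x' = 4.5 + -1.3333·(sin 1.3444 − sin 2.0944) = 4.3554
y' = -0.5 − -1.3333·(cos 1.3444 − cos 2.0944) = 0.4660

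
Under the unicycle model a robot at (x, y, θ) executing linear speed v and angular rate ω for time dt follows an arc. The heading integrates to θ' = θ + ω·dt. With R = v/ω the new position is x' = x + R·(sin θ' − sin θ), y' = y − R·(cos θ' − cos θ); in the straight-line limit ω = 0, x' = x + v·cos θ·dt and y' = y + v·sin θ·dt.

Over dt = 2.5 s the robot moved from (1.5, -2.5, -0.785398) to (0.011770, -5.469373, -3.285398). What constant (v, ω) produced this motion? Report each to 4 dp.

v = 1.7500, ω = -1.0000

Δθ = -3.285398 − -0.785398 = -2.500000
ω = Δθ/dt = -2.500000/2.5 = -1.0000
R = −Δy/(cos θ' − cos θ) = -1.7500
v = R·ω = -1.7500·-1.0000 = 1.7500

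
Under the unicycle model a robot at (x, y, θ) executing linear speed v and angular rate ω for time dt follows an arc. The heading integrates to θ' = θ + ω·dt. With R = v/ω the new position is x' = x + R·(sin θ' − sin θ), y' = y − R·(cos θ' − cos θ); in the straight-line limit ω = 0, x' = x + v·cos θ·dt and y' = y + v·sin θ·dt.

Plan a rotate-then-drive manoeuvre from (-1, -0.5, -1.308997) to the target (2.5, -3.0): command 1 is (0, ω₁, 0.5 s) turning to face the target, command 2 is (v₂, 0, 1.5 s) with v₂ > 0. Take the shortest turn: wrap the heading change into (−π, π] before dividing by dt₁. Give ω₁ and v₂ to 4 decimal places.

ω₁ = 1.3775, v₂ = 2.8674

heading to target = atan2(-3−-0.5, 2.5−-1) = -0.6202
Δθ = wrap(-0.6202 − -1.3090) = 0.6887; ω₁ = Δθ/dt₁ = 1.3775
distance = √((2.5−-1)² + (-3−-0.5)²) = 4.3012; v₂ = distance/dt₂ = 2.8674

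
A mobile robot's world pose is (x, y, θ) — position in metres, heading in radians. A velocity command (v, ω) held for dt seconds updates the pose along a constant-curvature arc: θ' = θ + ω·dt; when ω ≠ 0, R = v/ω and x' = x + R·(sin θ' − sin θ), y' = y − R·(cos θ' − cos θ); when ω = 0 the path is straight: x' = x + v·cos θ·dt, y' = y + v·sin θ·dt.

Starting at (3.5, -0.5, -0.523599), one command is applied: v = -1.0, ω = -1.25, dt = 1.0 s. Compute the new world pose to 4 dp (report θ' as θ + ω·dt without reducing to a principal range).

θ' = -0.5236 + -1.25·1.0 = -1.7736
R = v/ω = -1.0/-1.25 = 0.8000
x' = 3.5 + 0.8000·(sin -1.7736 − sin -0.5236) = 3.1164
y' = -0.5 − 0.8000·(cos -1.7736 − cos -0.5236) = 0.3540

(3.1164, 0.3540, -1.7736)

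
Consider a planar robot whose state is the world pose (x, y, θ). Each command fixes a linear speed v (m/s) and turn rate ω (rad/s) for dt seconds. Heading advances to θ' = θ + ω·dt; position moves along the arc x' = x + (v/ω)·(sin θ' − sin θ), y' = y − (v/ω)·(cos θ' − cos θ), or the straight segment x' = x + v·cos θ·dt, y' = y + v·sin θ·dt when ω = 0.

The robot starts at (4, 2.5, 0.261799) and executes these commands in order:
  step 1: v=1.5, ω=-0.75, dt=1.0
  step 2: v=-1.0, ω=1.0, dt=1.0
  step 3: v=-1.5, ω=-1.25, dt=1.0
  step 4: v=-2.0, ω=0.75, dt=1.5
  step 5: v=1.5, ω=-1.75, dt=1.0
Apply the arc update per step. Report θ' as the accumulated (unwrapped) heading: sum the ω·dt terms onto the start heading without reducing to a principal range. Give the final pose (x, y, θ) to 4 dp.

(1.4633, 2.3618, -1.3632)

step 1: θ'=-0.4882 (R=-2.0000) → pose (5.4557, 2.3345, -0.4882)
step 2: θ'=0.5118 (R=-1.0000) → pose (4.4969, 2.3232, 0.5118)
step 3: θ'=-0.7382 (R=1.2000) → pose (3.1017, 2.4818, -0.7382)
step 4: θ'=0.3868 (R=-2.6667) → pose (0.3012, 2.9790, 0.3868)
step 5: θ'=-1.3632 (R=-0.8571) → pose (1.4633, 2.3618, -1.3632)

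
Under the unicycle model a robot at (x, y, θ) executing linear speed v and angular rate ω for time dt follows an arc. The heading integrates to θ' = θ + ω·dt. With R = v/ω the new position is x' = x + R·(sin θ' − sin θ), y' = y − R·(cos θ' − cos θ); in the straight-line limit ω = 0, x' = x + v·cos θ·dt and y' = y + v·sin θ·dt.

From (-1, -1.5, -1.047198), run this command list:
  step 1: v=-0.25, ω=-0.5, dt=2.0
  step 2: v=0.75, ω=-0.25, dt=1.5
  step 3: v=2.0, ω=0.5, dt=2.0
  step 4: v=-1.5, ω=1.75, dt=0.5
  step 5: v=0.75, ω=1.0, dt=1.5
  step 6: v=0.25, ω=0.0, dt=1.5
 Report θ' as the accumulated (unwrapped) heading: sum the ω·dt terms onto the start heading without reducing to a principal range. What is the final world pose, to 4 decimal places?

step 1: θ'=-2.0472 (R=0.5000) → pose (-1.0113, -1.0207, -2.0472)
step 2: θ'=-2.4222 (R=-3.0000) → pose (-1.7005, -1.9016, -2.4222)
step 3: θ'=-1.4222 (R=4.0000) → pose (-3.0207, -5.5026, -1.4222)
step 4: θ'=-0.5472 (R=-0.8571) → pose (-3.4224, -4.8975, -0.5472)
step 5: θ'=0.9528 (R=0.7500) → pose (-2.4209, -4.6916, 0.9528)
step 6: θ'=0.9528 (straight) → pose (-2.2036, -4.3859, 0.9528)

(-2.2036, -4.3859, 0.9528)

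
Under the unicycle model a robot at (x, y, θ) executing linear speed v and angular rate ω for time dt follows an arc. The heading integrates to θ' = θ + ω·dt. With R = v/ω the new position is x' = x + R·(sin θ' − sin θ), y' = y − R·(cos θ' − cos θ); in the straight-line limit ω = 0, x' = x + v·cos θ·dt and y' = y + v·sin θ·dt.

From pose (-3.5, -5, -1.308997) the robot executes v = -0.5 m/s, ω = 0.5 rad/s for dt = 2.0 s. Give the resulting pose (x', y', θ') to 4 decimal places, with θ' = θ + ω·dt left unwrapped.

(-4.1618, -4.3062, -0.3090)

θ' = -1.3090 + 0.5·2.0 = -0.3090
R = v/ω = -0.5/0.5 = -1.0000
x' = -3.5 + -1.0000·(sin -0.3090 − sin -1.3090) = -4.1618
y' = -5 − -1.0000·(cos -0.3090 − cos -1.3090) = -4.3062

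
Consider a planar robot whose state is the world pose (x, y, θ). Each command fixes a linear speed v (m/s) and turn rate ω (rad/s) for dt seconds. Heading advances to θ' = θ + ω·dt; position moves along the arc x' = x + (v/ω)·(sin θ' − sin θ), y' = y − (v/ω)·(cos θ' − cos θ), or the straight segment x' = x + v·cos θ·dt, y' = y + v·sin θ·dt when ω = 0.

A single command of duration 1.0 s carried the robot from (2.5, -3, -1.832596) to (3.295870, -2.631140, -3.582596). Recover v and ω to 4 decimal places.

v = -1.0000, ω = -1.7500

Δθ = -3.582596 − -1.832596 = -1.750000
ω = Δθ/dt = -1.750000/1.0 = -1.7500
R = Δx/(sin θ' − sin θ) = 0.5714
v = R·ω = 0.5714·-1.7500 = -1.0000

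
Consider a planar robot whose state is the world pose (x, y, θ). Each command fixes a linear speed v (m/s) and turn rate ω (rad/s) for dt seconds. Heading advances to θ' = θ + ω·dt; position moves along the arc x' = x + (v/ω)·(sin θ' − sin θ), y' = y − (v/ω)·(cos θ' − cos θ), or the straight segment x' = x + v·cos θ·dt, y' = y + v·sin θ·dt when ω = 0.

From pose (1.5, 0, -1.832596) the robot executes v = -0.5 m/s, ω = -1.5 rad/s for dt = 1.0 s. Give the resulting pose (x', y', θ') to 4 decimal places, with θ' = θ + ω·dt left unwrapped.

θ' = -1.8326 + -1.5·1.0 = -3.3326
R = v/ω = -0.5/-1.5 = 0.3333
x' = 1.5 + 0.3333·(sin -3.3326 − sin -1.8326) = 1.8853
y' = 0 − 0.3333·(cos -3.3326 − cos -1.8326) = 0.2410

(1.8853, 0.2410, -3.3326)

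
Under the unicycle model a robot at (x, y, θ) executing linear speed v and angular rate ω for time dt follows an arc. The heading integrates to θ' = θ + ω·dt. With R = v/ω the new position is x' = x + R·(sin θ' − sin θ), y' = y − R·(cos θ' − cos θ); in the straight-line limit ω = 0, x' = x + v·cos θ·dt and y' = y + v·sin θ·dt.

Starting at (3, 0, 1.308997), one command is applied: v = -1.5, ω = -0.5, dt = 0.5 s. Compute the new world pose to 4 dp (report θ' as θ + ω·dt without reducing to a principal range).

(2.7178, -0.6928, 1.0590)

θ' = 1.3090 + -0.5·0.5 = 1.0590
R = v/ω = -1.5/-0.5 = 3.0000
x' = 3 + 3.0000·(sin 1.0590 − sin 1.3090) = 2.7178
y' = 0 − 3.0000·(cos 1.0590 − cos 1.3090) = -0.6928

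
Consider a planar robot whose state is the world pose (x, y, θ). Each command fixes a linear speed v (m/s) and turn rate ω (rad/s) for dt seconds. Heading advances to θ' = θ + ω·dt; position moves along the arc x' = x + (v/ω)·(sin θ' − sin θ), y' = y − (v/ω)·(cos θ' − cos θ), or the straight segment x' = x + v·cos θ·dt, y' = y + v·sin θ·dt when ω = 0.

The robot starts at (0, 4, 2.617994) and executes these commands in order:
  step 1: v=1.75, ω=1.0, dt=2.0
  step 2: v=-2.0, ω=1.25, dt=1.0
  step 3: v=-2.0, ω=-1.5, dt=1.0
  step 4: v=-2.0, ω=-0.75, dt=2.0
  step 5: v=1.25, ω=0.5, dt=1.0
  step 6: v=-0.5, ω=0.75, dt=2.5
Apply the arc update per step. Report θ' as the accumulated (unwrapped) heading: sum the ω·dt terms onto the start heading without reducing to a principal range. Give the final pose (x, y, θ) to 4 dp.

step 1: θ'=4.6180 (R=1.7500) → pose (-2.6172, 2.6494, 4.6180)
step 2: θ'=5.8680 (R=-1.6000) → pose (-3.5647, 4.2643, 5.8680)
step 3: θ'=4.3680 (R=1.3333) → pose (-4.2819, 5.9345, 4.3680)
step 4: θ'=2.8680 (R=2.6667) → pose (-1.0513, 7.6016, 2.8680)
step 5: θ'=3.3680 (R=2.5000) → pose (-2.2880, 7.6308, 3.3680)
step 6: θ'=5.2430 (R=-0.6667) → pose (-1.8626, 8.6178, 5.2430)

(-1.8626, 8.6178, 5.2430)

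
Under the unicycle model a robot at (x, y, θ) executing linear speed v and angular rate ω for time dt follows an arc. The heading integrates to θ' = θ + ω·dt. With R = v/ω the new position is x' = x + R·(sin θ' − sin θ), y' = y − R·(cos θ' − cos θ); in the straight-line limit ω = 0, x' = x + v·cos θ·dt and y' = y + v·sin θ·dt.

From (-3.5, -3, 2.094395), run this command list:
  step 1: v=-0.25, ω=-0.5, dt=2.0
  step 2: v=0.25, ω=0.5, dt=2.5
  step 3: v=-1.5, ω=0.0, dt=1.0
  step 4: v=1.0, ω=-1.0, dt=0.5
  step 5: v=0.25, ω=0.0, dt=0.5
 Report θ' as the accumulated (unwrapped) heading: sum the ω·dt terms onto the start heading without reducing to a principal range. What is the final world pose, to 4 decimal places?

step 1: θ'=1.0944 (R=0.5000) → pose (-3.4887, -3.4793, 1.0944)
step 2: θ'=2.3444 (R=0.5000) → pose (-3.5753, -2.9006, 2.3444)
step 3: θ'=2.3444 (straight) → pose (-2.5272, -3.9737, 2.3444)
step 4: θ'=1.8444 (R=-1.0000) → pose (-2.7746, -3.5452, 1.8444)
step 5: θ'=1.8444 (straight) → pose (-2.8084, -3.4249, 1.8444)

(-2.8084, -3.4249, 1.8444)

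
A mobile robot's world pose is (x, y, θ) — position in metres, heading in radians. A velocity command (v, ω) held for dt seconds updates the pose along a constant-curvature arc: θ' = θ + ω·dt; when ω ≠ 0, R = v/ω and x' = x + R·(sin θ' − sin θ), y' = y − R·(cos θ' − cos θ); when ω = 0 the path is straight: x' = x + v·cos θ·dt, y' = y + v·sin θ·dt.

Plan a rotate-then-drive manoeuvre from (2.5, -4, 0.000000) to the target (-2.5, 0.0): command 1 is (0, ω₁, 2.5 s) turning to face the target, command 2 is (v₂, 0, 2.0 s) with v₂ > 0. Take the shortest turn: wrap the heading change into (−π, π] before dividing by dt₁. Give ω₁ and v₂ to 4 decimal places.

ω₁ = 0.9867, v₂ = 3.2016

heading to target = atan2(0−-4, -2.5−2.5) = 2.4669
Δθ = wrap(2.4669 − 0.0000) = 2.4669; ω₁ = Δθ/dt₁ = 0.9867
distance = √((-2.5−2.5)² + (0−-4)²) = 6.4031; v₂ = distance/dt₂ = 3.2016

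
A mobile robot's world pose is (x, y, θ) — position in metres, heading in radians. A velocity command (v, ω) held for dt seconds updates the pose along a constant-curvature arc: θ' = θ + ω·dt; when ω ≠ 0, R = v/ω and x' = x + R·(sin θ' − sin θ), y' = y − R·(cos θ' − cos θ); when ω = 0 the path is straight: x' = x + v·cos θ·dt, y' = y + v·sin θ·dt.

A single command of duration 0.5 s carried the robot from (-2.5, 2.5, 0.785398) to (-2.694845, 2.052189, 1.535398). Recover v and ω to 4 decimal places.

Δθ = 1.535398 − 0.785398 = 0.750000
ω = Δθ/dt = 0.750000/0.5 = 1.5000
R = −Δy/(cos θ' − cos θ) = -0.6667
v = R·ω = -0.6667·1.5000 = -1.0000

v = -1.0000, ω = 1.5000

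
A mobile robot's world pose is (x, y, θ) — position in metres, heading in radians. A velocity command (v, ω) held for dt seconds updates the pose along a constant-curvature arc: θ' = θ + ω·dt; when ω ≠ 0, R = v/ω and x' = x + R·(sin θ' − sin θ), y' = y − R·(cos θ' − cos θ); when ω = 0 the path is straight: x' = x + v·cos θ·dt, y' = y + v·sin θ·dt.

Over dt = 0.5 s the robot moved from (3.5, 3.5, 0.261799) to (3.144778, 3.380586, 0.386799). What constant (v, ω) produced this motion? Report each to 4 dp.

v = -0.7500, ω = 0.2500

Δθ = 0.386799 − 0.261799 = 0.125000
ω = Δθ/dt = 0.125000/0.5 = 0.2500
R = Δx/(sin θ' − sin θ) = -3.0000
v = R·ω = -3.0000·0.2500 = -0.7500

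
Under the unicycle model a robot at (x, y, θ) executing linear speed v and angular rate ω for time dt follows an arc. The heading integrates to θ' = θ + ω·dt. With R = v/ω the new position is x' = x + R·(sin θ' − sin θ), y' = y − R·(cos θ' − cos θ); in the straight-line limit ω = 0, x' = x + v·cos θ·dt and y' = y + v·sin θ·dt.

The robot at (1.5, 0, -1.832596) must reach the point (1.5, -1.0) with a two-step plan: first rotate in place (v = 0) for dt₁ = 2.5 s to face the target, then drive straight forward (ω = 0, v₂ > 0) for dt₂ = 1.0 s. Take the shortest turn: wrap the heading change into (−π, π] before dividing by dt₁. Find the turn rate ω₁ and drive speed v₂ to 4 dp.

ω₁ = 0.1047, v₂ = 1.0000

heading to target = atan2(-1−0, 1.5−1.5) = -1.5708
Δθ = wrap(-1.5708 − -1.8326) = 0.2618; ω₁ = Δθ/dt₁ = 0.1047
distance = √((1.5−1.5)² + (-1−0)²) = 1.0000; v₂ = distance/dt₂ = 1.0000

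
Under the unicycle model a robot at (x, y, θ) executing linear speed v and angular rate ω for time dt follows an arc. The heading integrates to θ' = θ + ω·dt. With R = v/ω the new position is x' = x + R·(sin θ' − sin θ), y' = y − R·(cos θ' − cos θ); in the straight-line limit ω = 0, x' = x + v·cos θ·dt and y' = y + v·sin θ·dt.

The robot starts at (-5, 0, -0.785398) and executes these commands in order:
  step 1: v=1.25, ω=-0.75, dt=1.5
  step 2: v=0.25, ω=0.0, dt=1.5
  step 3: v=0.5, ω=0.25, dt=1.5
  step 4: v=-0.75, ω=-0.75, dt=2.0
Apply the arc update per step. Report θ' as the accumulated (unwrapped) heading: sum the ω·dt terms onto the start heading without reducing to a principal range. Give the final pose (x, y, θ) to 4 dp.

step 1: θ'=-1.9104 (R=-1.6667) → pose (-4.6070, -1.7337, -1.9104)
step 2: θ'=-1.9104 (straight) → pose (-4.7319, -2.0873, -1.9104)
step 3: θ'=-1.5354 (R=2.0000) → pose (-4.8449, -2.8243, -1.5354)
step 4: θ'=-3.0354 (R=1.0000) → pose (-3.9515, -1.7945, -3.0354)

(-3.9515, -1.7945, -3.0354)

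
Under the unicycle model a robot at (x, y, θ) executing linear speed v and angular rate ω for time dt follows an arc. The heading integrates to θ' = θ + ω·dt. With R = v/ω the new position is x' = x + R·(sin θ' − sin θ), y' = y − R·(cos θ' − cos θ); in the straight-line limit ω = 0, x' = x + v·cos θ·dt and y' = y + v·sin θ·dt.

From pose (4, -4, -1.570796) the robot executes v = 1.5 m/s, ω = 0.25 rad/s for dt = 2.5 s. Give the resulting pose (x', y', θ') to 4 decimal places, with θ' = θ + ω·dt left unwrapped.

θ' = -1.5708 + 0.25·2.5 = -0.9458
R = v/ω = 1.5/0.25 = 6.0000
x' = 4 + 6.0000·(sin -0.9458 − sin -1.5708) = 5.1342
y' = -4 − 6.0000·(cos -0.9458 − cos -1.5708) = -7.5106

(5.1342, -7.5106, -0.9458)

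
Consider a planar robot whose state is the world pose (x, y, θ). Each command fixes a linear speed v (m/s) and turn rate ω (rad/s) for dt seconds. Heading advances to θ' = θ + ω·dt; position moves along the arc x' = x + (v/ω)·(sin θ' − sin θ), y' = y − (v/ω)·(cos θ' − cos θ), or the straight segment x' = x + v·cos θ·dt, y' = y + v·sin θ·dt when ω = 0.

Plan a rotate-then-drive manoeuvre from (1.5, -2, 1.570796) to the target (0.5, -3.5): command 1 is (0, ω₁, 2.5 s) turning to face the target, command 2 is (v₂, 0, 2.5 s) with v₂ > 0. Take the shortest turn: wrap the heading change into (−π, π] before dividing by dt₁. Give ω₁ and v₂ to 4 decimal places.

heading to target = atan2(-3.5−-2, 0.5−1.5) = -2.1588
Δθ = wrap(-2.1588 − 1.5708) = 2.5536; ω₁ = Δθ/dt₁ = 1.0214
distance = √((0.5−1.5)² + (-3.5−-2)²) = 1.8028; v₂ = distance/dt₂ = 0.7211

ω₁ = 1.0214, v₂ = 0.7211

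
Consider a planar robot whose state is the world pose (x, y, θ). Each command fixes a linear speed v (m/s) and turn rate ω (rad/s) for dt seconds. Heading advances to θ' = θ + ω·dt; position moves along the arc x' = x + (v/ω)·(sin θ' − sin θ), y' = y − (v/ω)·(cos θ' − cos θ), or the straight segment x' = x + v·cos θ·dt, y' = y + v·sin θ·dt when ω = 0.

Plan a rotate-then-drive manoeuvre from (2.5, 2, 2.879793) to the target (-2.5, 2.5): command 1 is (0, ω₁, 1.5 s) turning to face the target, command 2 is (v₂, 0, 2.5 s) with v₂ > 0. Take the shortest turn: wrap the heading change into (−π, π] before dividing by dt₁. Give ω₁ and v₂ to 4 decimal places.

heading to target = atan2(2.5−2, -2.5−2.5) = 3.0419
Δθ = wrap(3.0419 − 2.8798) = 0.1621; ω₁ = Δθ/dt₁ = 0.1081
distance = √((-2.5−2.5)² + (2.5−2)²) = 5.0249; v₂ = distance/dt₂ = 2.0100

ω₁ = 0.1081, v₂ = 2.0100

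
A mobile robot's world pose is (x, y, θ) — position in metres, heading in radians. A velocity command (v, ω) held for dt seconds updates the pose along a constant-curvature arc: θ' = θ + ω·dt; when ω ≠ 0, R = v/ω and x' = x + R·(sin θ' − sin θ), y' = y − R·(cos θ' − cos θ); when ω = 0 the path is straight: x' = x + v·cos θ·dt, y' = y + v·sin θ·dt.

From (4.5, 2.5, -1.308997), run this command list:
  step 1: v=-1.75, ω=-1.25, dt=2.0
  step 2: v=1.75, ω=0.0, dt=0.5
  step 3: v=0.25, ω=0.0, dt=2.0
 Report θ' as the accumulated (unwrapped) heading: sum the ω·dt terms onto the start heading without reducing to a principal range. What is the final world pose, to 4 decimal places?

step 1: θ'=-3.8090 (R=1.4000) → pose (6.7188, 3.9619, -3.8090)
step 2: θ'=-3.8090 (straight) → pose (6.0316, 4.5035, -3.8090)
step 3: θ'=-3.8090 (straight) → pose (5.6389, 4.8130, -3.8090)

(5.6389, 4.8130, -3.8090)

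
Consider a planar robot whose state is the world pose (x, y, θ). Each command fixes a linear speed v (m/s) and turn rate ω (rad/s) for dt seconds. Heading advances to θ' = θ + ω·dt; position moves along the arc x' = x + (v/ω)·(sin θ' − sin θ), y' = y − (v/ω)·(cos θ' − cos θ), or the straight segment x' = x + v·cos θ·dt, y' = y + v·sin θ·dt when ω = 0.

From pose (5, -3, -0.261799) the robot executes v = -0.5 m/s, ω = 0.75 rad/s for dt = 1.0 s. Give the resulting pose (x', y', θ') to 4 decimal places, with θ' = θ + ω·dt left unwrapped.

θ' = -0.2618 + 0.75·1.0 = 0.4882
R = v/ω = -0.5/0.75 = -0.6667
x' = 5 + -0.6667·(sin 0.4882 − sin -0.2618) = 4.5148
y' = -3 − -0.6667·(cos 0.4882 − cos -0.2618) = -3.0552

(4.5148, -3.0552, 0.4882)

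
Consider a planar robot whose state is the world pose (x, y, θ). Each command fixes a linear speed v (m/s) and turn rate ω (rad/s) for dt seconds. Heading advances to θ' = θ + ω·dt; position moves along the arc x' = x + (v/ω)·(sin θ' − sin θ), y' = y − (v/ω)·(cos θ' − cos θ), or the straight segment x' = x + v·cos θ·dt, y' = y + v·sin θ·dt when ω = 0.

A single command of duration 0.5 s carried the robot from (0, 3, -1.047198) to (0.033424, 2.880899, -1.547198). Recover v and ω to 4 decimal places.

v = 0.2500, ω = -1.0000

Δθ = -1.547198 − -1.047198 = -0.500000
ω = Δθ/dt = -0.500000/0.5 = -1.0000
R = −Δy/(cos θ' − cos θ) = -0.2500
v = R·ω = -0.2500·-1.0000 = 0.2500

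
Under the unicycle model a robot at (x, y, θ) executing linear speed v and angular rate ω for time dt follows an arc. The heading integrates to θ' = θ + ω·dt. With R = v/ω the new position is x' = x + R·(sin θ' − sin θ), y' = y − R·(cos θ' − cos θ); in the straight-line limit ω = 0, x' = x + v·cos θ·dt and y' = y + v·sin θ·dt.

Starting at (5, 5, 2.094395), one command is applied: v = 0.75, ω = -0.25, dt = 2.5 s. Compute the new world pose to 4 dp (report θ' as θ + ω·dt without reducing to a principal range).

θ' = 2.0944 + -0.25·2.5 = 1.4694
R = v/ω = 0.75/-0.25 = -3.0000
x' = 5 + -3.0000·(sin 1.4694 − sin 2.0944) = 4.6135
y' = 5 − -3.0000·(cos 1.4694 − cos 2.0944) = 6.8037

(4.6135, 6.8037, 1.4694)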